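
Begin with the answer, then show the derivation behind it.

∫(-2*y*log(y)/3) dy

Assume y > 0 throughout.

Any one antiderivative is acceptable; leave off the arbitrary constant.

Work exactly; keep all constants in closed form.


The answer is -y**2*log(y)/3 + y**2/6.
Step 1. Integrate ∫(-2*y*log(y)/3) dy by parts with u = log(y), dv = (-2*y/3) dy, so v = -y**2/3 [assuming y > 0]: now -y**2*log(y)/3 + ∫(y/3) dy.
Step 2. Evaluate the standard form: now -y**2*log(y)/3 + y**2/6.
Answer: -y**2*log(y)/3 + y**2/6.


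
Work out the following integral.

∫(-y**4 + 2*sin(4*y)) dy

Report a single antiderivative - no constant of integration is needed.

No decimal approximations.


Answer: -y**5/5 - cos(4*y)/2.


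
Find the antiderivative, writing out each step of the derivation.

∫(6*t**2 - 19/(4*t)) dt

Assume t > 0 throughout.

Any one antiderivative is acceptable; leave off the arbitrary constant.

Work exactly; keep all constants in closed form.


Step 1. Rewrite: now ∫(-19/(4*t)) dt + ∫(6*t**2) dt.
Step 2. Evaluate the standard form: now 2*t**3 + ∫(-19/(4*t)) dt.
Step 3. Evaluate the standard form [assuming t > 0]: now 2*t**3 - 19*log(t)/4.
Answer: 2*t**3 - 19*log(t)/4.


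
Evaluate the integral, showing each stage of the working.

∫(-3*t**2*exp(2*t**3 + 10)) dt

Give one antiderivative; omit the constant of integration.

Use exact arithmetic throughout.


Step 1. Substitute u = t**3 + 5, turning ∫(-3*t**2*exp(2*t**3 + 10)) dt into ∫(-exp(2*u)) du: now ∫(-exp(2*u)) du.
Step 2. Evaluate the standard form: now -exp(2*u)/2.
Step 3. Substitute back u = t**3 + 5: now -exp(2*t**3 + 10)/2.
Answer: -exp(2*t**3 + 10)/2.


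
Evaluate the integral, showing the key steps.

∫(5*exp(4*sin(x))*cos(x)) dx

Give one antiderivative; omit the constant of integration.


Step 1. Substitute u = sin(x), turning ∫(5*exp(4*sin(x))*cos(x)) dx into ∫(5*exp(4*u)) du: now ∫(5*exp(4*u)) du.
Step 2. Evaluate the standard form: now 5*exp(4*u)/4.
Step 3. Substitute back u = sin(x): now 5*exp(4*sin(x))/4.
Answer: 5*exp(4*sin(x))/4.


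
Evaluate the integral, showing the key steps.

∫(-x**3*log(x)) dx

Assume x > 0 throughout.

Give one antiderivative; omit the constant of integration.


Step 1. Integrate ∫(-x**3*log(x)) dx by parts with u = log(x), dv = (-x**3) dx, so v = -x**4/4 [assuming x > 0]: now -x**4*log(x)/4 + ∫(x**3/4) dx.
Step 2. Evaluate the standard form: now -x**4*log(x)/4 + x**4/16.
Answer: -x**4*log(x)/4 + x**4/16.


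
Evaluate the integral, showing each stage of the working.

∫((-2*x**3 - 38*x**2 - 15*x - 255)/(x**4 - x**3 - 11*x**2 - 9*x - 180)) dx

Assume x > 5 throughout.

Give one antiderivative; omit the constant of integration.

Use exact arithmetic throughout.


Step 1. Decompose ∫((-2*x**3 - 38*x**2 - 15*x - 255)/(x**4 - x**3 - 11*x**2 - 9*x - 180)) dx by partial fractions, (-2*x**3 - 38*x**2 - 15*x - 255)/(x**4 - x**3 - 11*x**2 - 9*x - 180) = -3/(x**2 + 9) + 3/(x + 4) - 5/(x - 5): now ∫(-5/(x - 5)) dx + ∫(3/(x + 4)) dx + ∫(-3/(x**2 + 9)) dx.
Step 2. Evaluate the standard form [assuming x > 5]: now -5*log(x - 5) + ∫(3/(x + 4)) dx + ∫(-3/(x**2 + 9)) dx.
Step 3. Evaluate the standard form [assuming x > -4]: now -5*log(x - 5) + 3*log(x + 4) + ∫(-3/(x**2 + 9)) dx.
Step 4. Evaluate the standard form: now -5*log(x - 5) + 3*log(x + 4) - atan(x/3).
Answer: -5*log(x - 5) + 3*log(x + 4) - atan(x/3).


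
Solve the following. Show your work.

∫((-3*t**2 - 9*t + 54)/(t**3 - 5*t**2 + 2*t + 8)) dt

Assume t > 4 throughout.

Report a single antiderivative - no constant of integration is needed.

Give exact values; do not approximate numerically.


Step 1. Decompose ∫((-3*t**2 - 9*t + 54)/(t**3 - 5*t**2 + 2*t + 8)) dt by partial fractions, (-3*t**2 - 9*t + 54)/(t**3 - 5*t**2 + 2*t + 8) = 4/(t + 1) - 4/(t - 2) - 3/(t - 4): now ∫(-3/(t - 4)) dt + ∫(-4/(t - 2)) dt + ∫(4/(t + 1)) dt.
Step 2. Evaluate the standard form [assuming t > -1]: now 4*log(t + 1) + ∫(-3/(t - 4)) dt + ∫(-4/(t - 2)) dt.
Step 3. Evaluate the standard form [assuming t > 2]: now -4*log(t - 2) + 4*log(t + 1) + ∫(-3/(t - 4)) dt.
Step 4. Evaluate the standard form [assuming t > 4]: now -3*log(t - 4) - 4*log(t - 2) + 4*log(t + 1).
Answer: -3*log(t - 4) - 4*log(t - 2) + 4*log(t + 1).


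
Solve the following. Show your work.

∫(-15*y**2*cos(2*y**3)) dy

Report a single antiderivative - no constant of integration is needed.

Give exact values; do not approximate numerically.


Step 1. Substitute u = y**3, turning ∫(-15*y**2*cos(2*y**3)) dy into ∫(-5*cos(2*u)) du: now ∫(-5*cos(2*u)) du.
Step 2. Evaluate the standard form: now -5*sin(2*u)/2.
Step 3. Substitute back u = y**3: now -5*sin(2*y**3)/2.
Answer: -5*sin(2*y**3)/2.


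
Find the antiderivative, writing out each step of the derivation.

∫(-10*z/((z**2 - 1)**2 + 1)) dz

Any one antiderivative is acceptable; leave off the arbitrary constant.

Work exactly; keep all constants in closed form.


Step 1. Substitute u = z**2 - 1, turning ∫(-10*z/((z**2 - 1)**2 + 1)) dz into ∫(-5/(u**2 + 1)) du: now ∫(-5/(u**2 + 1)) du.
Step 2. Evaluate the standard form: now -5*atan(u).
Step 3. Substitute back u = z**2 - 1: now -5*atan(z**2 - 1).
Answer: -5*atan(z**2 - 1).


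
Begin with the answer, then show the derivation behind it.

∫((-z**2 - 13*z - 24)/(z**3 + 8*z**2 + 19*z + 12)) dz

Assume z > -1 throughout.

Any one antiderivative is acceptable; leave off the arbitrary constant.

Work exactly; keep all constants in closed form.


The answer is -2*log(z + 1) - 3*log(z + 3) + 4*log(z + 4).
Step 1. Decompose ∫((-z**2 - 13*z - 24)/(z**3 + 8*z**2 + 19*z + 12)) dz by partial fractions, (-z**2 - 13*z - 24)/(z**3 + 8*z**2 + 19*z + 12) = 4/(z + 4) - 3/(z + 3) - 2/(z + 1): now ∫(-2/(z + 1)) dz + ∫(-3/(z + 3)) dz + ∫(4/(z + 4)) dz.
Step 2. Evaluate the standard form [assuming z > -1]: now -2*log(z + 1) + ∫(-3/(z + 3)) dz + ∫(4/(z + 4)) dz.
Step 3. Evaluate the standard form [assuming z > -4]: now -2*log(z + 1) + 4*log(z + 4) + ∫(-3/(z + 3)) dz.
Step 4. Evaluate the standard form [assuming z > -3]: now -2*log(z + 1) - 3*log(z + 3) + 4*log(z + 4).
Answer: -2*log(z + 1) - 3*log(z + 3) + 4*log(z + 4).


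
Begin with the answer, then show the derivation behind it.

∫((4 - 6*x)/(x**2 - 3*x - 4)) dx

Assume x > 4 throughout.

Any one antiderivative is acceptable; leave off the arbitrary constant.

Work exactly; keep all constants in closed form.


The answer is -4*log(x - 4) - 2*log(x + 1).
Step 1. Decompose ∫((4 - 6*x)/(x**2 - 3*x - 4)) dx by partial fractions, (4 - 6*x)/(x**2 - 3*x - 4) = -2/(x + 1) - 4/(x - 4): now ∫(-4/(x - 4)) dx + ∫(-2/(x + 1)) dx.
Step 2. Evaluate the standard form [assuming x > -1]: now -2*log(x + 1) + ∫(-4/(x - 4)) dx.
Step 3. Evaluate the standard form [assuming x > 4]: now -4*log(x - 4) - 2*log(x + 1).
Answer: -4*log(x - 4) - 2*log(x + 1).


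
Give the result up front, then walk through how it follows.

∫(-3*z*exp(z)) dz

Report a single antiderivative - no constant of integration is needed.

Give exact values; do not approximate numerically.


The answer is -3*z*exp(z) + 3*exp(z).
Step 1. Integrate ∫(-3*z*exp(z)) dz by parts with u = z, dv = (-3*exp(z)) dz, so v = -3*exp(z): now -3*z*exp(z) + ∫(3*exp(z)) dz.
Step 2. Evaluate the standard form: now -3*z*exp(z) + 3*exp(z).
Answer: -3*z*exp(z) + 3*exp(z).


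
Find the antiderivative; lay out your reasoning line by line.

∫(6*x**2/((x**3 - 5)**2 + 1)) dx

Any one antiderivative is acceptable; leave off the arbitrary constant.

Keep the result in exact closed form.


Step 1. Substitute u = x**3 - 5, turning ∫(6*x**2/((x**3 - 5)**2 + 1)) dx into ∫(2/(u**2 + 1)) du: now ∫(2/(u**2 + 1)) du.
Step 2. Evaluate the standard form: now 2*atan(u).
Step 3. Substitute back u = x**3 - 5: now 2*atan(x**3 - 5).
Answer: 2*atan(x**3 - 5).


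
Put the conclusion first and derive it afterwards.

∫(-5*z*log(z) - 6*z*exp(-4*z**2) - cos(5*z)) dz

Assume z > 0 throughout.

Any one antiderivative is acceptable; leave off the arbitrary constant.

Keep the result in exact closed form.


The answer is -5*z**2*log(z)/2 + 5*z**2/4 - sin(5*z)/5 + 3*exp(-4*z**2)/4.
Step 1. Rewrite: now ∫(-6*z*exp(-4*z**2)) dz + ∫(-5*z*log(z)) dz + ∫(-cos(5*z)) dz.
Step 2. Integrate ∫(-5*z*log(z)) dz by parts with u = log(z), dv = (-5*z) dz, so v = -5*z**2/2 [assuming z > 0]: now -5*z**2*log(z)/2 + ∫(5*z/2) dz + ∫(-6*z*exp(-4*z**2)) dz + ∫(-cos(5*z)) dz.
Step 3. Evaluate the standard form: now -5*z**2*log(z)/2 + 5*z**2/4 + ∫(-6*z*exp(-4*z**2)) dz + ∫(-cos(5*z)) dz.
Step 4. Evaluate the standard form: now -5*z**2*log(z)/2 + 5*z**2/4 - sin(5*z)/5 + ∫(-6*z*exp(-4*z**2)) dz.
Step 5. Substitute u = z**2, turning ∫(-6*z*exp(-4*z**2)) dz into ∫(-3*exp(-4*u)) du: now -5*z**2*log(z)/2 + 5*z**2/4 - sin(5*z)/5 + ∫(-3*exp(-4*u)) du.
Step 6. Evaluate the standard form: now -5*z**2*log(z)/2 + 5*z**2/4 - sin(5*z)/5 + 3*exp(-4*u)/4.
Step 7. Substitute back u = z**2: now -5*z**2*log(z)/2 + 5*z**2/4 - sin(5*z)/5 + 3*exp(-4*z**2)/4.
Answer: -5*z**2*log(z)/2 + 5*z**2/4 - sin(5*z)/5 + 3*exp(-4*z**2)/4.


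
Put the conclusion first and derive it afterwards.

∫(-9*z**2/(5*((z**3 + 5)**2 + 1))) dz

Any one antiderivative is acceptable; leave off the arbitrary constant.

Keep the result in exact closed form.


The answer is -3*atan(z**3 + 5)/5.
Step 1. Substitute u = z**3 + 5, turning ∫(-9*z**2/(5*((z**3 + 5)**2 + 1))) dz into ∫(-3/(5*(u**2 + 1))) du: now ∫(-3/(5*(u**2 + 1))) du.
Step 2. Evaluate the standard form: now -3*atan(u)/5.
Step 3. Substitute back u = z**3 + 5: now -3*atan(z**3 + 5)/5.
Answer: -3*atan(z**3 + 5)/5.


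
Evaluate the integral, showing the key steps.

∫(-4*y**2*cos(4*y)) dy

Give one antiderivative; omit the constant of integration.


Step 1. Integrate ∫(-4*y**2*cos(4*y)) dy by parts with u = y**2, dv = (-4*cos(4*y)) dy, so v = -sin(4*y): now -y**2*sin(4*y) + ∫(2*y*sin(4*y)) dy.
Step 2. Integrate ∫(2*y*sin(4*y)) dy by parts with u = y, dv = (2*sin(4*y)) dy, so v = -cos(4*y)/2: now -y**2*sin(4*y) - y*cos(4*y)/2 + ∫(cos(4*y)/2) dy.
Step 3. Evaluate the standard form: now -y**2*sin(4*y) - y*cos(4*y)/2 + sin(4*y)/8.
Answer: -y**2*sin(4*y) - y*cos(4*y)/2 + sin(4*y)/8.


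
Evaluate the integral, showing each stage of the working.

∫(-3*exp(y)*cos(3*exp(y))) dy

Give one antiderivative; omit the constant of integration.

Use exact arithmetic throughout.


Step 1. Substitute u = exp(y), turning ∫(-3*exp(y)*cos(3*exp(y))) dy into ∫(-3*cos(3*u)) du: now ∫(-3*cos(3*u)) du.
Step 2. Evaluate the standard form: now -sin(3*u).
Step 3. Substitute back u = exp(y): now -sin(3*exp(y)).
Answer: -sin(3*exp(y)).


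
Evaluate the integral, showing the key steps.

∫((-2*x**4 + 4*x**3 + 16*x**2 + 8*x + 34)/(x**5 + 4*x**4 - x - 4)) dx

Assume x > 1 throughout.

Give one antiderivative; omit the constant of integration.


Step 1. Decompose ∫((-2*x**4 + 4*x**3 + 16*x**2 + 8*x + 34)/(x**5 + 4*x**4 - x - 4)) dx by partial fractions, (-2*x**4 + 4*x**3 + 16*x**2 + 8*x + 34)/(x**5 + 4*x**4 - x - 4) = -2/(x**2 + 1) - 2/(x + 4) - 3/(x + 1) + 3/(x - 1): now ∫(3/(x - 1)) dx + ∫(-3/(x + 1)) dx + ∫(-2/(x + 4)) dx + ∫(-2/(x**2 + 1)) dx.
Step 2. Evaluate the standard form [assuming x > 1]: now 3*log(x - 1) + ∫(-3/(x + 1)) dx + ∫(-2/(x + 4)) dx + ∫(-2/(x**2 + 1)) dx.
Step 3. Evaluate the standard form [assuming x > -4]: now 3*log(x - 1) - 2*log(x + 4) + ∫(-3/(x + 1)) dx + ∫(-2/(x**2 + 1)) dx.
Step 4. Evaluate the standard form [assuming x > -1]: now 3*log(x - 1) - 3*log(x + 1) - 2*log(x + 4) + ∫(-2/(x**2 + 1)) dx.
Step 5. Evaluate the standard form: now 3*log(x - 1) - 3*log(x + 1) - 2*log(x + 4) - 2*atan(x).
Answer: 3*log(x - 1) - 3*log(x + 1) - 2*log(x + 4) - 2*atan(x).


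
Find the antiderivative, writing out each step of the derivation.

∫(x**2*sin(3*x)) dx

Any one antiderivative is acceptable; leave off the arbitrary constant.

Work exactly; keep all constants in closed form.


Step 1. Integrate ∫(x**2*sin(3*x)) dx by parts with u = x**2, dv = (sin(3*x)) dx, so v = -cos(3*x)/3: now -x**2*cos(3*x)/3 + ∫(2*x*cos(3*x)/3) dx.
Step 2. Integrate ∫(2*x*cos(3*x)/3) dx by parts with u = x, dv = (2*cos(3*x)/3) dx, so v = 2*sin(3*x)/9: now -x**2*cos(3*x)/3 + 2*x*sin(3*x)/9 + ∫(-2*sin(3*x)/9) dx.
Step 3. Evaluate the standard form: now -x**2*cos(3*x)/3 + 2*x*sin(3*x)/9 + 2*cos(3*x)/27.
Answer: -x**2*cos(3*x)/3 + 2*x*sin(3*x)/9 + 2*cos(3*x)/27.


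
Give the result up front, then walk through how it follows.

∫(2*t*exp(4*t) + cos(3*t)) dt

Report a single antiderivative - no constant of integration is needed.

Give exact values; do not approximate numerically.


The answer is t*exp(4*t)/2 - exp(4*t)/8 + sin(3*t)/3.
Step 1. Rewrite: now ∫(2*t*exp(4*t)) dt + ∫(cos(3*t)) dt.
Step 2. Integrate ∫(2*t*exp(4*t)) dt by parts with u = t, dv = (2*exp(4*t)) dt, so v = exp(4*t)/2: now t*exp(4*t)/2 + ∫(-exp(4*t)/2) dt + ∫(cos(3*t)) dt.
Step 3. Evaluate the standard form: now t*exp(4*t)/2 - exp(4*t)/8 + ∫(cos(3*t)) dt.
Step 4. Evaluate the standard form: now t*exp(4*t)/2 - exp(4*t)/8 + sin(3*t)/3.
Answer: t*exp(4*t)/2 - exp(4*t)/8 + sin(3*t)/3.


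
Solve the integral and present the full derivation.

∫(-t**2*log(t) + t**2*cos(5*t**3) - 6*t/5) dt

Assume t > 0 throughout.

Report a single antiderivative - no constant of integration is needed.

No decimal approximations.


Step 1. Rewrite: now ∫(-6*t/5) dt + ∫(-t**2*log(t)) dt + ∫(t**2*cos(5*t**3)) dt.
Step 2. Evaluate the standard form: now -3*t**2/5 + ∫(-t**2*log(t)) dt + ∫(t**2*cos(5*t**3)) dt.
Step 3. Integrate ∫(-t**2*log(t)) dt by parts with u = log(t), dv = (-t**2) dt, so v = -t**3/3 [assuming t > 0]: now -t**3*log(t)/3 - 3*t**2/5 + ∫(t**2/3) dt + ∫(t**2*cos(5*t**3)) dt.
Step 4. Evaluate the standard form: now -t**3*log(t)/3 + t**3/9 - 3*t**2/5 + ∫(t**2*cos(5*t**3)) dt.
Step 5. Substitute u = t**3, turning ∫(t**2*cos(5*t**3)) dt into ∫(cos(5*u)/3) du: now -t**3*log(t)/3 + t**3/9 - 3*t**2/5 + ∫(cos(5*u)/3) du.
Step 6. Evaluate the standard form: now -t**3*log(t)/3 + t**3/9 - 3*t**2/5 + sin(5*u)/15.
Step 7. Substitute back u = t**3: now -t**3*log(t)/3 + t**3/9 - 3*t**2/5 + sin(5*t**3)/15.
Answer: -t**3*log(t)/3 + t**3/9 - 3*t**2/5 + sin(5*t**3)/15.


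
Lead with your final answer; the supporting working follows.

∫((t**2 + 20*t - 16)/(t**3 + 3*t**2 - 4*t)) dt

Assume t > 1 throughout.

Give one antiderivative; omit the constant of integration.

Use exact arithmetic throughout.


The answer is 4*log(t) + log(t - 1) - 4*log(t + 4).
Step 1. Decompose ∫((t**2 + 20*t - 16)/(t**3 + 3*t**2 - 4*t)) dt by partial fractions, (t**2 + 20*t - 16)/(t**3 + 3*t**2 - 4*t) = -4/(t + 4) + 1/(t - 1) + 4/t: now ∫(4/t) dt + ∫(1/(t - 1)) dt + ∫(-4/(t + 4)) dt.
Step 2. Evaluate the standard form [assuming t > 0]: now 4*log(t) + ∫(1/(t - 1)) dt + ∫(-4/(t + 4)) dt.
Step 3. Evaluate the standard form [assuming t > -4]: now 4*log(t) - 4*log(t + 4) + ∫(1/(t - 1)) dt.
Step 4. Evaluate the standard form [assuming t > 1]: now 4*log(t) + log(t - 1) - 4*log(t + 4).
Answer: 4*log(t) + log(t - 1) - 4*log(t + 4).


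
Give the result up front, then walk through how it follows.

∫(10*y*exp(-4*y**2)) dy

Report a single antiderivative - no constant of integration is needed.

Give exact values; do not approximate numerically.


The answer is -5*exp(-4*y**2)/4.
Step 1. Substitute u = y**2, turning ∫(10*y*exp(-4*y**2)) dy into ∫(5*exp(-4*u)) du: now ∫(5*exp(-4*u)) du.
Step 2. Evaluate the standard form: now -5*exp(-4*u)/4.
Step 3. Substitute back u = y**2: now -5*exp(-4*y**2)/4.
Answer: -5*exp(-4*y**2)/4.


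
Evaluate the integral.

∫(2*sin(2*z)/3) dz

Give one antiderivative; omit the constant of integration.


Answer: -cos(2*z)/3.


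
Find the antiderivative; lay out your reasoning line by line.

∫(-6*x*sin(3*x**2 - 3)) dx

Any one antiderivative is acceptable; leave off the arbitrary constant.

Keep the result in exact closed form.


Step 1. Substitute u = x**2 - 1, turning ∫(-6*x*sin(3*x**2 - 3)) dx into ∫(-3*sin(3*u)) du: now ∫(-3*sin(3*u)) du.
Step 2. Evaluate the standard form: now cos(3*u).
Step 3. Substitute back u = x**2 - 1: now cos(3*x**2 - 3).
Answer: cos(3*x**2 - 3).


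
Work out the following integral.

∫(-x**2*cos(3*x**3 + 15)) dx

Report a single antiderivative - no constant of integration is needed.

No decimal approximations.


Answer: -sin(3*x**3 + 15)/9.


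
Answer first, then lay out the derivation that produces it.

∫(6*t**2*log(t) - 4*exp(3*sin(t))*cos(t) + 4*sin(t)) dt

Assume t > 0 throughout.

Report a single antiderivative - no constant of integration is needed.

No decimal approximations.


The answer is 2*t**3*log(t) - 2*t**3/3 - 4*exp(3*sin(t))/3 - 4*cos(t).
Step 1. Rewrite: now ∫(6*t**2*log(t)) dt + ∫(-4*exp(3*sin(t))*cos(t)) dt + ∫(4*sin(t)) dt.
Step 2. Integrate ∫(6*t**2*log(t)) dt by parts with u = log(t), dv = (6*t**2) dt, so v = 2*t**3 [assuming t > 0]: now 2*t**3*log(t) + ∫(-2*t**2) dt + ∫(-4*exp(3*sin(t))*cos(t)) dt + ∫(4*sin(t)) dt.
Step 3. Evaluate the standard form: now 2*t**3*log(t) - 2*t**3/3 + ∫(-4*exp(3*sin(t))*cos(t)) dt + ∫(4*sin(t)) dt.
Step 4. Substitute u = sin(t), turning ∫(-4*exp(3*sin(t))*cos(t)) dt into ∫(-4*exp(3*u)) du: now 2*t**3*log(t) - 2*t**3/3 + ∫(-4*exp(3*u)) du + ∫(4*sin(t)) dt.
Step 5. Evaluate the standard form: now 2*t**3*log(t) - 2*t**3/3 - 4*exp(3*u)/3 + ∫(4*sin(t)) dt.
Step 6. Substitute back u = sin(t): now 2*t**3*log(t) - 2*t**3/3 - 4*exp(3*sin(t))/3 + ∫(4*sin(t)) dt.
Step 7. Evaluate the standard form: now 2*t**3*log(t) - 2*t**3/3 - 4*exp(3*sin(t))/3 - 4*cos(t).
Answer: 2*t**3*log(t) - 2*t**3/3 - 4*exp(3*sin(t))/3 - 4*cos(t).


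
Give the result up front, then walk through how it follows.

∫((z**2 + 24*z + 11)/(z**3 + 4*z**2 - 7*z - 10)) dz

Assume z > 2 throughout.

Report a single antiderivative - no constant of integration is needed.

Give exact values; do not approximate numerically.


The answer is 3*log(z - 2) + log(z + 1) - 3*log(z + 5).
Step 1. Decompose ∫((z**2 + 24*z + 11)/(z**3 + 4*z**2 - 7*z - 10)) dz by partial fractions, (z**2 + 24*z + 11)/(z**3 + 4*z**2 - 7*z - 10) = -3/(z + 5) + 1/(z + 1) + 3/(z - 2): now ∫(3/(z - 2)) dz + ∫(1/(z + 1)) dz + ∫(-3/(z + 5)) dz.
Step 2. Evaluate the standard form [assuming z > -1]: now log(z + 1) + ∫(3/(z - 2)) dz + ∫(-3/(z + 5)) dz.
Step 3. Evaluate the standard form [assuming z > -5]: now log(z + 1) - 3*log(z + 5) + ∫(3/(z - 2)) dz.
Step 4. Evaluate the standard form [assuming z > 2]: now 3*log(z - 2) + log(z + 1) - 3*log(z + 5).
Answer: 3*log(z - 2) + log(z + 1) - 3*log(z + 5).


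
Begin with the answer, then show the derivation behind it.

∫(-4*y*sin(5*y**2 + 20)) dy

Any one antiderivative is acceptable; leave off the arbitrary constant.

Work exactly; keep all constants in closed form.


The answer is 2*cos(5*y**2 + 20)/5.
Step 1. Substitute u = y**2 + 4, turning ∫(-4*y*sin(5*y**2 + 20)) dy into ∫(-2*sin(5*u)) du: now ∫(-2*sin(5*u)) du.
Step 2. Evaluate the standard form: now 2*cos(5*u)/5.
Step 3. Substitute back u = y**2 + 4: now 2*cos(5*y**2 + 20)/5.
Answer: 2*cos(5*y**2 + 20)/5.


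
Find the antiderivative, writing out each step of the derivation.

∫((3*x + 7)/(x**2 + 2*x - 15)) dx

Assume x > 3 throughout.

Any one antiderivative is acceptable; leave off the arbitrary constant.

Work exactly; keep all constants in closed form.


Step 1. Decompose ∫((3*x + 7)/(x**2 + 2*x - 15)) dx by partial fractions, (3*x + 7)/(x**2 + 2*x - 15) = 1/(x + 5) + 2/(x - 3): now ∫(2/(x - 3)) dx + ∫(1/(x + 5)) dx.
Step 2. Evaluate the standard form [assuming x > -5]: now log(x + 5) + ∫(2/(x - 3)) dx.
Step 3. Evaluate the standard form [assuming x > 3]: now 2*log(x - 3) + log(x + 5).
Answer: 2*log(x - 3) + log(x + 5).


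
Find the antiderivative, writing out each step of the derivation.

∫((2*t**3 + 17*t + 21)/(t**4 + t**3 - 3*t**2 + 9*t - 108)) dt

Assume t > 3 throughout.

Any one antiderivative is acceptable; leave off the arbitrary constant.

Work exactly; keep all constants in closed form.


Step 1. Decompose ∫((2*t**3 + 17*t + 21)/(t**4 + t**3 - 3*t**2 + 9*t - 108)) dt by partial fractions, (2*t**3 + 17*t + 21)/(t**4 + t**3 - 3*t**2 + 9*t - 108) = -1/(t**2 + 9) + 1/(t + 4) + 1/(t - 3): now ∫(1/(t - 3)) dt + ∫(1/(t + 4)) dt + ∫(-1/(t**2 + 9)) dt.
Step 2. Evaluate the standard form [assuming t > 3]: now log(t - 3) + ∫(1/(t + 4)) dt + ∫(-1/(t**2 + 9)) dt.
Step 3. Evaluate the standard form [assuming t > -4]: now log(t - 3) + log(t + 4) + ∫(-1/(t**2 + 9)) dt.
Step 4. Evaluate the standard form: now log(t - 3) + log(t + 4) - atan(t/3)/3.
Answer: log(t - 3) + log(t + 4) - atan(t/3)/3.


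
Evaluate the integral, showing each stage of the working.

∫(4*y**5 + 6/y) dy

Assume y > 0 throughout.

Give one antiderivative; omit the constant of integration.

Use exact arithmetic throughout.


Step 1. Rewrite: now ∫(6/y) dy + ∫(4*y**5) dy.
Step 2. Evaluate the standard form [assuming y > 0]: now 6*log(y) + ∫(4*y**5) dy.
Step 3. Evaluate the standard form: now 2*y**6/3 + 6*log(y).
Answer: 2*y**6/3 + 6*log(y).


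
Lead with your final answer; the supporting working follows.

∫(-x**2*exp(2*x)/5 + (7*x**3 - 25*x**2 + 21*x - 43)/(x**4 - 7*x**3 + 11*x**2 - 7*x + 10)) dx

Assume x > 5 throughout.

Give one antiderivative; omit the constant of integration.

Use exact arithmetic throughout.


The answer is -x**2*exp(2*x)/10 + x*exp(2*x)/10 - exp(2*x)/20 + 4*log(x - 5) + 3*log(x - 2) - 2*atan(x).
Step 1. Rewrite: now ∫(-x**2*exp(2*x)/5) dx + ∫((7*x**3 - 25*x**2 + 21*x - 43)/(x**4 - 7*x**3 + 11*x**2 - 7*x + 10)) dx.
Step 2. Integrate ∫(-x**2*exp(2*x)/5) dx by parts with u = x**2, dv = (-exp(2*x)/5) dx, so v = -exp(2*x)/10: now -x**2*exp(2*x)/10 + ∫(x*exp(2*x)/5) dx + ∫((7*x**3 - 25*x**2 + 21*x - 43)/(x**4 - 7*x**3 + 11*x**2 - 7*x + 10)) dx.
Step 3. Integrate ∫(x*exp(2*x)/5) dx by parts with u = x, dv = (exp(2*x)/5) dx, so v = exp(2*x)/10: now -x**2*exp(2*x)/10 + x*exp(2*x)/10 + ∫((7*x**3 - 25*x**2 + 21*x - 43)/(x**4 - 7*x**3 + 11*x**2 - 7*x + 10)) dx + ∫(-exp(2*x)/10) dx.
Step 4. Evaluate the standard form: now -x**2*exp(2*x)/10 + x*exp(2*x)/10 - exp(2*x)/20 + ∫((7*x**3 - 25*x**2 + 21*x - 43)/(x**4 - 7*x**3 + 11*x**2 - 7*x + 10)) dx.
Step 5. Decompose ∫((7*x**3 - 25*x**2 + 21*x - 43)/(x**4 - 7*x**3 + 11*x**2 - 7*x + 10)) dx by partial fractions, (7*x**3 - 25*x**2 + 21*x - 43)/(x**4 - 7*x**3 + 11*x**2 - 7*x + 10) = -2/(x**2 + 1) + 3/(x - 2) + 4/(x - 5): now -x**2*exp(2*x)/10 + x*exp(2*x)/10 - exp(2*x)/20 + ∫(4/(x - 5)) dx + ∫(3/(x - 2)) dx + ∫(-2/(x**2 + 1)) dx.
Step 6. Evaluate the standard form [assuming x > 2]: now -x**2*exp(2*x)/10 + x*exp(2*x)/10 - exp(2*x)/20 + 3*log(x - 2) + ∫(4/(x - 5)) dx + ∫(-2/(x**2 + 1)) dx.
Step 7. Evaluate the standard form [assuming x > 5]: now -x**2*exp(2*x)/10 + x*exp(2*x)/10 - exp(2*x)/20 + 4*log(x - 5) + 3*log(x - 2) + ∫(-2/(x**2 + 1)) dx.
Step 8. Evaluate the standard form: now -x**2*exp(2*x)/10 + x*exp(2*x)/10 - exp(2*x)/20 + 4*log(x - 5) + 3*log(x - 2) - 2*atan(x).
Answer: -x**2*exp(2*x)/10 + x*exp(2*x)/10 - exp(2*x)/20 + 4*log(x - 5) + 3*log(x - 2) - 2*atan(x).


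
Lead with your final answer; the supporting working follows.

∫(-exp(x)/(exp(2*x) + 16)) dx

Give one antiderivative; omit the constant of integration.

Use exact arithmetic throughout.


The answer is -atan(exp(x)/4)/4.
Step 1. Substitute u = exp(x), turning ∫(-exp(x)/(exp(2*x) + 16)) dx into ∫(-1/(u**2 + 16)) du: now ∫(-1/(u**2 + 16)) du.
Step 2. Evaluate the standard form: now -atan(u/4)/4.
Step 3. Substitute back u = exp(x): now -atan(exp(x)/4)/4.
Answer: -atan(exp(x)/4)/4.


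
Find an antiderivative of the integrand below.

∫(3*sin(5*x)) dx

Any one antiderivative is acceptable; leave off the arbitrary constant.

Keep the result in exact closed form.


Answer: -3*cos(5*x)/5.


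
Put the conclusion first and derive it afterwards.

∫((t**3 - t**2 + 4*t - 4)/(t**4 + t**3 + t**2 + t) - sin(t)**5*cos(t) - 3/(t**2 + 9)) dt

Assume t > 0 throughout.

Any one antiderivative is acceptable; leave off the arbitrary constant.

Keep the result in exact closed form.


The answer is -4*log(t) + 5*log(t + 1) - sin(t)**6/6 - atan(t/3) + 3*atan(t).
Step 1. Rewrite: now ∫((t**3 - t**2 + 4*t - 4)/(t**4 + t**3 + t**2 + t)) dt + ∫(-sin(t)**5*cos(t)) dt + ∫(-3/(t**2 + 9)) dt.
Step 2. Substitute u = sin(t), turning ∫(-sin(t)**5*cos(t)) dt into ∫(-u**5) du: now ∫(-u**5) du + ∫((t**3 - t**2 + 4*t - 4)/(t**4 + t**3 + t**2 + t)) dt + ∫(-3/(t**2 + 9)) dt.
Step 3. Evaluate the standard form: now -u**6/6 + ∫((t**3 - t**2 + 4*t - 4)/(t**4 + t**3 + t**2 + t)) dt + ∫(-3/(t**2 + 9)) dt.
Step 4. Substitute back u = sin(t): now -sin(t)**6/6 + ∫((t**3 - t**2 + 4*t - 4)/(t**4 + t**3 + t**2 + t)) dt + ∫(-3/(t**2 + 9)) dt.
Step 5. Evaluate the standard form: now -sin(t)**6/6 - atan(t/3) + ∫((t**3 - t**2 + 4*t - 4)/(t**4 + t**3 + t**2 + t)) dt.
Step 6. Decompose ∫((t**3 - t**2 + 4*t - 4)/(t**4 + t**3 + t**2 + t)) dt by partial fractions, (t**3 - t**2 + 4*t - 4)/(t**4 + t**3 + t**2 + t) = 3/(t**2 + 1) + 5/(t + 1) - 4/t: now -sin(t)**6/6 - atan(t/3) + ∫(-4/t) dt + ∫(5/(t + 1)) dt + ∫(3/(t**2 + 1)) dt.
Step 7. Evaluate the standard form [assuming t > 0]: now -4*log(t) - sin(t)**6/6 - atan(t/3) + ∫(5/(t + 1)) dt + ∫(3/(t**2 + 1)) dt.
Step 8. Evaluate the standard form [assuming t > -1]: now -4*log(t) + 5*log(t + 1) - sin(t)**6/6 - atan(t/3) + ∫(3/(t**2 + 1)) dt.
Step 9. Evaluate the standard form: now -4*log(t) + 5*log(t + 1) - sin(t)**6/6 - atan(t/3) + 3*atan(t).
Answer: -4*log(t) + 5*log(t + 1) - sin(t)**6/6 - atan(t/3) + 3*atan(t).


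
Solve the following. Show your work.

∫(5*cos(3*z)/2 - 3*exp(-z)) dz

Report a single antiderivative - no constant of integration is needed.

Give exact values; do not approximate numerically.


Step 1. Rewrite: now ∫(-3*exp(-z)) dz + ∫(5*cos(3*z)/2) dz.
Step 2. Evaluate the standard form: now ∫(5*cos(3*z)/2) dz + 3*exp(-z).
Step 3. Evaluate the standard form: now 5*sin(3*z)/6 + 3*exp(-z).
Answer: 5*sin(3*z)/6 + 3*exp(-z).


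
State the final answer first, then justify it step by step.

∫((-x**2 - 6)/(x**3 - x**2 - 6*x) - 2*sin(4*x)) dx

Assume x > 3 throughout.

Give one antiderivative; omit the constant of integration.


The answer is log(x) - log(x - 3) - log(x + 2) + cos(4*x)/2.
Step 1. Rewrite: now ∫((-x**2 - 6)/(x**3 - x**2 - 6*x)) dx + ∫(-2*sin(4*x)) dx.
Step 2. Evaluate the standard form: now cos(4*x)/2 + ∫((-x**2 - 6)/(x**3 - x**2 - 6*x)) dx.
Step 3. Decompose ∫((-x**2 - 6)/(x**3 - x**2 - 6*x)) dx by partial fractions, (-x**2 - 6)/(x**3 - x**2 - 6*x) = -1/(x + 2) - 1/(x - 3) + 1/x: now cos(4*x)/2 + ∫(1/x) dx + ∫(-1/(x - 3)) dx + ∫(-1/(x + 2)) dx.
Step 4. Evaluate the standard form [assuming x > 3]: now -log(x - 3) + cos(4*x)/2 + ∫(1/x) dx + ∫(-1/(x + 2)) dx.
Step 5. Evaluate the standard form [assuming x > 0]: now log(x) - log(x - 3) + cos(4*x)/2 + ∫(-1/(x + 2)) dx.
Step 6. Evaluate the standard form [assuming x > -2]: now log(x) - log(x - 3) - log(x + 2) + cos(4*x)/2.
Answer: log(x) - log(x - 3) - log(x + 2) + cos(4*x)/2.


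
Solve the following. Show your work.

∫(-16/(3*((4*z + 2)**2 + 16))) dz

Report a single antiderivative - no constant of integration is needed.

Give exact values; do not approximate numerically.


Step 1. Substitute u = 4*z + 2, turning ∫(-16/(3*((4*z + 2)**2 + 16))) dz into ∫(-4/(3*(u**2 + 16))) du: now ∫(-4/(3*(u**2 + 16))) du.
Step 2. Evaluate the standard form: now -atan(u/4)/3.
Step 3. Substitute back u = 4*z + 2: now -atan(z + 1/2)/3.
Answer: -atan(z + 1/2)/3.


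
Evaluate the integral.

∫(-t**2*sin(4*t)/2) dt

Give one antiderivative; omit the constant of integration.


Answer: t**2*cos(4*t)/8 - t*sin(4*t)/16 - cos(4*t)/64.


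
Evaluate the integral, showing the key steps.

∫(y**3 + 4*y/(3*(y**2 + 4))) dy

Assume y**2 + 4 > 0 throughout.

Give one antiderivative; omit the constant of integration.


Step 1. Rewrite: now ∫(y**3) dy + ∫(4*y/(3*(y**2 + 4))) dy.
Step 2. Evaluate the standard form: now y**4/4 + ∫(4*y/(3*(y**2 + 4))) dy.
Step 3. Substitute u = y**2 + 4, turning ∫(4*y/(3*(y**2 + 4))) dy into ∫(2/(3*u)) du: now y**4/4 + ∫(2/(3*u)) du.
Step 4. Evaluate the standard form [assuming u > 0]: now y**4/4 + 2*log(u)/3.
Step 5. Substitute back u = y**2 + 4: now y**4/4 + 2*log(y**2 + 4)/3.
Answer: y**4/4 + 2*log(y**2 + 4)/3.


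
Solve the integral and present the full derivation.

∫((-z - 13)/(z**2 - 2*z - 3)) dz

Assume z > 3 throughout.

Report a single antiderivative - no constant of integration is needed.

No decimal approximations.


Step 1. Decompose ∫((-z - 13)/(z**2 - 2*z - 3)) dz by partial fractions, (-z - 13)/(z**2 - 2*z - 3) = 3/(z + 1) - 4/(z - 3): now ∫(-4/(z - 3)) dz + ∫(3/(z + 1)) dz.
Step 2. Evaluate the standard form [assuming z > -1]: now 3*log(z + 1) + ∫(-4/(z - 3)) dz.
Step 3. Evaluate the standard form [assuming z > 3]: now -4*log(z - 3) + 3*log(z + 1).
Answer: -4*log(z - 3) + 3*log(z + 1).


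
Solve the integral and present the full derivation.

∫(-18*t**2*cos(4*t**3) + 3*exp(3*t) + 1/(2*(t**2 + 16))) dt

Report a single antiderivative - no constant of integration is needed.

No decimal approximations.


Step 1. Rewrite: now ∫(-18*t**2*cos(4*t**3)) dt + ∫(1/(2*(t**2 + 16))) dt + ∫(3*exp(3*t)) dt.
Step 2. Evaluate the standard form: now atan(t/4)/8 + ∫(-18*t**2*cos(4*t**3)) dt + ∫(3*exp(3*t)) dt.
Step 3. Evaluate the standard form: now exp(3*t) + atan(t/4)/8 + ∫(-18*t**2*cos(4*t**3)) dt.
Step 4. Substitute u = t**3, turning ∫(-18*t**2*cos(4*t**3)) dt into ∫(-6*cos(4*u)) du: now exp(3*t) + atan(t/4)/8 + ∫(-6*cos(4*u)) du.
Step 5. Evaluate the standard form: now exp(3*t) - 3*sin(4*u)/2 + atan(t/4)/8.
Step 6. Substitute back u = t**3: now exp(3*t) - 3*sin(4*t**3)/2 + atan(t/4)/8.
Answer: exp(3*t) - 3*sin(4*t**3)/2 + atan(t/4)/8.


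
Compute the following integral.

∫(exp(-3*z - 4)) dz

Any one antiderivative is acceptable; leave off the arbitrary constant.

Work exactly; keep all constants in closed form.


Answer: -exp(-3*z - 4)/3.


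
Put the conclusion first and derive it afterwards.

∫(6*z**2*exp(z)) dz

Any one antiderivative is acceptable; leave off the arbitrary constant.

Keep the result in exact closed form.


The answer is 6*z**2*exp(z) - 12*z*exp(z) + 12*exp(z).
Step 1. Integrate ∫(6*z**2*exp(z)) dz by parts with u = z**2, dv = (6*exp(z)) dz, so v = 6*exp(z): now 6*z**2*exp(z) + ∫(-12*z*exp(z)) dz.
Step 2. Integrate ∫(-12*z*exp(z)) dz by parts with u = z, dv = (-12*exp(z)) dz, so v = -12*exp(z): now 6*z**2*exp(z) - 12*z*exp(z) + ∫(12*exp(z)) dz.
Step 3. Evaluate the standard form: now 6*z**2*exp(z) - 12*z*exp(z) + 12*exp(z).
Answer: 6*z**2*exp(z) - 12*z*exp(z) + 12*exp(z).


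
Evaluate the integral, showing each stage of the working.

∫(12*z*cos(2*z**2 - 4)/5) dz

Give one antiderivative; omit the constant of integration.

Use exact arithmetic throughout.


Step 1. Substitute u = z**2 - 2, turning ∫(12*z*cos(2*z**2 - 4)/5) dz into ∫(6*cos(2*u)/5) du: now ∫(6*cos(2*u)/5) du.
Step 2. Evaluate the standard form: now 3*sin(2*u)/5.
Step 3. Substitute back u = z**2 - 2: now 3*sin(2*z**2 - 4)/5.
Answer: 3*sin(2*z**2 - 4)/5.


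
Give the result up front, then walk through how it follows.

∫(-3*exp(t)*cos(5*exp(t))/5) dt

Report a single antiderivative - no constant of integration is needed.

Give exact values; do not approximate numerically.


The answer is -3*sin(5*exp(t))/25.
Step 1. Substitute u = exp(t), turning ∫(-3*exp(t)*cos(5*exp(t))/5) dt into ∫(-3*cos(5*u)/5) du: now ∫(-3*cos(5*u)/5) du.
Step 2. Evaluate the standard form: now -3*sin(5*u)/25.
Step 3. Substitute back u = exp(t): now -3*sin(5*exp(t))/25.
Answer: -3*sin(5*exp(t))/25.


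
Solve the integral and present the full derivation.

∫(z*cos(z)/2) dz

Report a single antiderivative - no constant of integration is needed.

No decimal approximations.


Step 1. Integrate ∫(z*cos(z)/2) dz by parts with u = z, dv = (cos(z)/2) dz, so v = sin(z)/2: now z*sin(z)/2 + ∫(-sin(z)/2) dz.
Step 2. Evaluate the standard form: now z*sin(z)/2 + cos(z)/2.
Answer: z*sin(z)/2 + cos(z)/2.


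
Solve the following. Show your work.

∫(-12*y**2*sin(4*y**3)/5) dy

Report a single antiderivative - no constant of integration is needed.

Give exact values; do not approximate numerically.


Step 1. Substitute u = y**3, turning ∫(-12*y**2*sin(4*y**3)/5) dy into ∫(-4*sin(4*u)/5) du: now ∫(-4*sin(4*u)/5) du.
Step 2. Evaluate the standard form: now cos(4*u)/5.
Step 3. Substitute back u = y**3: now cos(4*y**3)/5.
Answer: cos(4*y**3)/5.


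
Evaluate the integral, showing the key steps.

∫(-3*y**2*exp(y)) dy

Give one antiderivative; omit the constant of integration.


Step 1. Integrate ∫(-3*y**2*exp(y)) dy by parts with u = y**2, dv = (-3*exp(y)) dy, so v = -3*exp(y): now -3*y**2*exp(y) + ∫(6*y*exp(y)) dy.
Step 2. Integrate ∫(6*y*exp(y)) dy by parts with u = y, dv = (6*exp(y)) dy, so v = 6*exp(y): now -3*y**2*exp(y) + 6*y*exp(y) + ∫(-6*exp(y)) dy.
Step 3. Evaluate the standard form: now -3*y**2*exp(y) + 6*y*exp(y) - 6*exp(y).
Answer: -3*y**2*exp(y) + 6*y*exp(y) - 6*exp(y).


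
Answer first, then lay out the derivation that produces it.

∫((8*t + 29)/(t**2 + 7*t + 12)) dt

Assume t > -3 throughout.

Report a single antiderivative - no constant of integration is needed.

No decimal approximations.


The answer is 5*log(t + 3) + 3*log(t + 4).
Step 1. Decompose ∫((8*t + 29)/(t**2 + 7*t + 12)) dt by partial fractions, (8*t + 29)/(t**2 + 7*t + 12) = 3/(t + 4) + 5/(t + 3): now ∫(5/(t + 3)) dt + ∫(3/(t + 4)) dt.
Step 2. Evaluate the standard form [assuming t > -3]: now 5*log(t + 3) + ∫(3/(t + 4)) dt.
Step 3. Evaluate the standard form [assuming t > -4]: now 5*log(t + 3) + 3*log(t + 4).
Answer: 5*log(t + 3) + 3*log(t + 4).


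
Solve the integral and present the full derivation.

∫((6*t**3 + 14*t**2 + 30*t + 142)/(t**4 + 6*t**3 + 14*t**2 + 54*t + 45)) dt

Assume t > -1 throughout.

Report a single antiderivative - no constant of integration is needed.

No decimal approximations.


Step 1. Decompose ∫((6*t**3 + 14*t**2 + 30*t + 142)/(t**4 + 6*t**3 + 14*t**2 + 54*t + 45)) dt by partial fractions, (6*t**3 + 14*t**2 + 30*t + 142)/(t**4 + 6*t**3 + 14*t**2 + 54*t + 45) = -4/(t**2 + 9) + 3/(t + 5) + 3/(t + 1): now ∫(3/(t + 1)) dt + ∫(3/(t + 5)) dt + ∫(-4/(t**2 + 9)) dt.
Step 2. Evaluate the standard form [assuming t > -1]: now 3*log(t + 1) + ∫(3/(t + 5)) dt + ∫(-4/(t**2 + 9)) dt.
Step 3. Evaluate the standard form [assuming t > -5]: now 3*log(t + 1) + 3*log(t + 5) + ∫(-4/(t**2 + 9)) dt.
Step 4. Evaluate the standard form: now 3*log(t + 1) + 3*log(t + 5) - 4*atan(t/3)/3.
Answer: 3*log(t + 1) + 3*log(t + 5) - 4*atan(t/3)/3.


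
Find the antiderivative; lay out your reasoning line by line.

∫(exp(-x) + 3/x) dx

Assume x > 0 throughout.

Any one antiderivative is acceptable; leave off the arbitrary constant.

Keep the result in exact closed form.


Step 1. Rewrite: now ∫(3/x) dx + ∫(exp(-x)) dx.
Step 2. Evaluate the standard form [assuming x > 0]: now 3*log(x) + ∫(exp(-x)) dx.
Step 3. Evaluate the standard form: now 3*log(x) - exp(-x).
Answer: 3*log(x) - exp(-x).


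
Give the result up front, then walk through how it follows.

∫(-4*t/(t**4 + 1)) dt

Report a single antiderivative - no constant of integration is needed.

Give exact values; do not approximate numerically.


The answer is -2*atan(t**2).
Step 1. Substitute u = t**2, turning ∫(-4*t/(t**4 + 1)) dt into ∫(-2/(u**2 + 1)) du: now ∫(-2/(u**2 + 1)) du.
Step 2. Evaluate the standard form: now -2*atan(u).
Step 3. Substitute back u = t**2: now -2*atan(t**2).
Answer: -2*atan(t**2).


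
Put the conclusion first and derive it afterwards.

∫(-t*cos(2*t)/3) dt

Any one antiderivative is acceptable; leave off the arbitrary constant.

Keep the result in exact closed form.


The answer is -t*sin(2*t)/6 - cos(2*t)/12.
Step 1. Integrate ∫(-t*cos(2*t)/3) dt by parts with u = t, dv = (-cos(2*t)/3) dt, so v = -sin(2*t)/6: now -t*sin(2*t)/6 + ∫(sin(2*t)/6) dt.
Step 2. Evaluate the standard form: now -t*sin(2*t)/6 - cos(2*t)/12.
Answer: -t*sin(2*t)/6 - cos(2*t)/12.


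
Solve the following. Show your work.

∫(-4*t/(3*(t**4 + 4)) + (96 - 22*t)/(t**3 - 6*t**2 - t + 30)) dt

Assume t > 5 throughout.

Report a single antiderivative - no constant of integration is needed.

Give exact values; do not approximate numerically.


Step 1. Rewrite: now ∫(-4*t/(3*(t**4 + 4))) dt + ∫((96 - 22*t)/(t**3 - 6*t**2 - t + 30)) dt.
Step 2. Substitute u = t**2, turning ∫(-4*t/(3*(t**4 + 4))) dt into ∫(-2/(3*(u**2 + 4))) du: now ∫((96 - 22*t)/(t**3 - 6*t**2 - t + 30)) dt + ∫(-2/(3*(u**2 + 4))) du.
Step 3. Evaluate the standard form: now -atan(u/2)/3 + ∫((96 - 22*t)/(t**3 - 6*t**2 - t + 30)) dt.
Step 4. Substitute back u = t**2: now -atan(t**2/2)/3 + ∫((96 - 22*t)/(t**3 - 6*t**2 - t + 30)) dt.
Step 5. Decompose ∫((96 - 22*t)/(t**3 - 6*t**2 - t + 30)) dt by partial fractions, (96 - 22*t)/(t**3 - 6*t**2 - t + 30) = 4/(t + 2) - 3/(t - 3) - 1/(t - 5): now -atan(t**2/2)/3 + ∫(-1/(t - 5)) dt + ∫(-3/(t - 3)) dt + ∫(4/(t + 2)) dt.
Step 6. Evaluate the standard form [assuming t > 3]: now -3*log(t - 3) - atan(t**2/2)/3 + ∫(-1/(t - 5)) dt + ∫(4/(t + 2)) dt.
Step 7. Evaluate the standard form [assuming t > -2]: now -3*log(t - 3) + 4*log(t + 2) - atan(t**2/2)/3 + ∫(-1/(t - 5)) dt.
Step 8. Evaluate the standard form [assuming t > 5]: now -log(t - 5) - 3*log(t - 3) + 4*log(t + 2) - atan(t**2/2)/3.
Answer: -log(t - 5) - 3*log(t - 3) + 4*log(t + 2) - atan(t**2/2)/3.


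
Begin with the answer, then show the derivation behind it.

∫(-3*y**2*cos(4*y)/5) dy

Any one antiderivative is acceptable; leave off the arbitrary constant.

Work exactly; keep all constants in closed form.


The answer is -3*y**2*sin(4*y)/20 - 3*y*cos(4*y)/40 + 3*sin(4*y)/160.
Step 1. Integrate ∫(-3*y**2*cos(4*y)/5) dy by parts with u = y**2, dv = (-3*cos(4*y)/5) dy, so v = -3*sin(4*y)/20: now -3*y**2*sin(4*y)/20 + ∫(3*y*sin(4*y)/10) dy.
Step 2. Integrate ∫(3*y*sin(4*y)/10) dy by parts with u = y, dv = (3*sin(4*y)/10) dy, so v = -3*cos(4*y)/40: now -3*y**2*sin(4*y)/20 - 3*y*cos(4*y)/40 + ∫(3*cos(4*y)/40) dy.
Step 3. Evaluate the standard form: now -3*y**2*sin(4*y)/20 - 3*y*cos(4*y)/40 + 3*sin(4*y)/160.
Answer: -3*y**2*sin(4*y)/20 - 3*y*cos(4*y)/40 + 3*sin(4*y)/160.


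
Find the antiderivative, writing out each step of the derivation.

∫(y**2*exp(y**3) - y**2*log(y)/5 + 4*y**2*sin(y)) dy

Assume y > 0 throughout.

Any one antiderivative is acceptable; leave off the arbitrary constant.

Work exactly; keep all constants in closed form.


Step 1. Rewrite: now ∫(y**2*exp(y**3)) dy + ∫(-y**2*log(y)/5) dy + ∫(4*y**2*sin(y)) dy.
Step 2. Integrate ∫(-y**2*log(y)/5) dy by parts with u = log(y), dv = (-y**2/5) dy, so v = -y**3/15 [assuming y > 0]: now -y**3*log(y)/15 + ∫(y**2/15) dy + ∫(y**2*exp(y**3)) dy + ∫(4*y**2*sin(y)) dy.
Step 3. Evaluate the standard form: now -y**3*log(y)/15 + y**3/45 + ∫(y**2*exp(y**3)) dy + ∫(4*y**2*sin(y)) dy.
Step 4. Integrate ∫(4*y**2*sin(y)) dy by parts with u = y**2, dv = (4*sin(y)) dy, so v = -4*cos(y): now -y**3*log(y)/15 + y**3/45 - 4*y**2*cos(y) + ∫(8*y*cos(y)) dy + ∫(y**2*exp(y**3)) dy.
Step 5. Integrate ∫(8*y*cos(y)) dy by parts with u = y, dv = (8*cos(y)) dy, so v = 8*sin(y): now -y**3*log(y)/15 + y**3/45 - 4*y**2*cos(y) + 8*y*sin(y) + ∫(y**2*exp(y**3)) dy + ∫(-8*sin(y)) dy.
Step 6. Evaluate the standard form: now -y**3*log(y)/15 + y**3/45 - 4*y**2*cos(y) + 8*y*sin(y) + 8*cos(y) + ∫(y**2*exp(y**3)) dy.
Step 7. Substitute u = y**3, turning ∫(y**2*exp(y**3)) dy into ∫(exp(u)/3) du: now -y**3*log(y)/15 + y**3/45 - 4*y**2*cos(y) + 8*y*sin(y) + 8*cos(y) + ∫(exp(u)/3) du.
Step 8. Evaluate the standard form: now -y**3*log(y)/15 + y**3/45 - 4*y**2*cos(y) + 8*y*sin(y) + exp(u)/3 + 8*cos(y).
Step 9. Substitute back u = y**3: now -y**3*log(y)/15 + y**3/45 - 4*y**2*cos(y) + 8*y*sin(y) + exp(y**3)/3 + 8*cos(y).
Answer: -y**3*log(y)/15 + y**3/45 - 4*y**2*cos(y) + 8*y*sin(y) + exp(y**3)/3 + 8*cos(y).
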